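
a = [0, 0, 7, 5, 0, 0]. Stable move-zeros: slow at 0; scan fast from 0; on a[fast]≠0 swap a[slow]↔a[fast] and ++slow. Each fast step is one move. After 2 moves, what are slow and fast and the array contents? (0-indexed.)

slow=0, fast=2, a=[0, 0, 7, 5, 0, 0]

slow=0 fast=0: a[fast]=0, fast++
slow=0 fast=1: a[fast]=0, fast++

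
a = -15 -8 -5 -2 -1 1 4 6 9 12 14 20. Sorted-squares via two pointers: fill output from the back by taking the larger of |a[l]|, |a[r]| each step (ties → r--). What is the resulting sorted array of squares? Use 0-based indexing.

[0,11] |-15|<=|20| out[11]=400 → r--
[0,10] |-15|>|14| out[10]=225 → l++
[1,10] |-8|<=|14| out[9]=196 → r--
[1,9] |-8|<=|12| out[8]=144 → r--
[1,8] |-8|<=|9| out[7]=81 → r--
[1,7] |-8|>|6| out[6]=64 → l++
[2,7] |-5|<=|6| out[5]=36 → r--
[2,6] |-5|>|4| out[4]=25 → l++
[3,6] |-2|<=|4| out[3]=16 → r--
[3,5] |-2|>|1| out[2]=4 → l++
[4,5] |-1|<=|1| out[1]=1 → r--
[4,4] |-1|<=|-1| out[0]=1 → r--

[1, 1, 4, 16, 25, 36, 64, 81, 144, 196, 225, 400]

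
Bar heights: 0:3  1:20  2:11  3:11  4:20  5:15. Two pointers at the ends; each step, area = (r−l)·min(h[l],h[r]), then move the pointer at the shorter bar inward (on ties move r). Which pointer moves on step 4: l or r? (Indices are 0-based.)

r

[0,5] min(3,15)*5=15 best=15 * → l++
[1,5] min(20,15)*4=60 best=60 * → r--
[1,4] min(20,20)*3=60 best=60 → r--
[1,3] min(20,11)*2=22 best=60 → r--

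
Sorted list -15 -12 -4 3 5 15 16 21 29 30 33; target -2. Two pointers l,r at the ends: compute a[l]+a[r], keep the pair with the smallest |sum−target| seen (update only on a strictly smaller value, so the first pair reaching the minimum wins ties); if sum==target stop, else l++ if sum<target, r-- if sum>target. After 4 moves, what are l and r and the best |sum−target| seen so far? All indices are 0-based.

l=0, r=6, best |Δ|=8

[0,10] -15+33=18 d=20 * → r--
[0,9] -15+30=15 d=17 * → r--
[0,8] -15+29=14 d=16 * → r--
[0,7] -15+21=6 d=8 * → r--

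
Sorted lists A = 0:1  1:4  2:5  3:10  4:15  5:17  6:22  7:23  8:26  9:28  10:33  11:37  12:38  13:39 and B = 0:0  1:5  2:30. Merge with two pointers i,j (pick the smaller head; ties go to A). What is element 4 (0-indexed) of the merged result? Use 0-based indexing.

[i=0,j=0] A[i]=1>B[j]=0 take 0 → j++
[i=0,j=1] A[i]=1<=B[j]=5 take 1 → i++
[i=1,j=1] A[i]=4<=B[j]=5 take 4 → i++
[i=2,j=1] A[i]=5<=B[j]=5 take 5 → i++
[i=3,j=1] A[i]=10>B[j]=5 take 5 → j++
[i=3,j=2] A[i]=10<=B[j]=30 take 10 → i++
[i=4,j=2] A[i]=15<=B[j]=30 take 15 → i++
[i=5,j=2] A[i]=17<=B[j]=30 take 17 → i++
[i=6,j=2] A[i]=22<=B[j]=30 take 22 → i++
[i=7,j=2] A[i]=23<=B[j]=30 take 23 → i++
[i=8,j=2] A[i]=26<=B[j]=30 take 26 → i++
[i=9,j=2] A[i]=28<=B[j]=30 take 28 → i++
[i=10,j=2] A[i]=33>B[j]=30 take 30 → j++
[i=10,j=3] B done, take A[i]=33 → i++
[i=11,j=3] B done, take A[i]=37 → i++
[i=12,j=3] B done, take A[i]=38 → i++
[i=13,j=3] B done, take A[i]=39 → i++

merged[4] = 5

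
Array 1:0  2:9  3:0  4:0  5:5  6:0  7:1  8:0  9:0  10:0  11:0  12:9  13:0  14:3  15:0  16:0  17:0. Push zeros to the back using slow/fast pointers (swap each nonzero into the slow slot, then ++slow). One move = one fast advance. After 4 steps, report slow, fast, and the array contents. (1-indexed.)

slow=1 fast=1: a[fast]=0, fast++
slow=1 fast=2: a[fast]=9≠0 swap→a[1]=9, slow++,fast++
slow=2 fast=3: a[fast]=0, fast++
slow=2 fast=4: a[fast]=0, fast++

slow=2, fast=5, a=[9, 0, 0, 0, 5, 0, 1, 0, 0, 0, 0, 9, 0, 3, 0, 0, 0]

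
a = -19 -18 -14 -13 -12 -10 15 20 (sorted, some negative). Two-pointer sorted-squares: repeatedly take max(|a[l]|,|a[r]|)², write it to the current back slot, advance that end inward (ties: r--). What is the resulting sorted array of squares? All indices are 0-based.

[0,7] |-19|<=|20| out[7]=400 → r--
[0,6] |-19|>|15| out[6]=361 → l++
[1,6] |-18|>|15| out[5]=324 → l++
[2,6] |-14|<=|15| out[4]=225 → r--
[2,5] |-14|>|-10| out[3]=196 → l++
[3,5] |-13|>|-10| out[2]=169 → l++
[4,5] |-12|>|-10| out[1]=144 → l++
[5,5] |-10|<=|-10| out[0]=100 → r--

[100, 144, 169, 196, 225, 324, 361, 400]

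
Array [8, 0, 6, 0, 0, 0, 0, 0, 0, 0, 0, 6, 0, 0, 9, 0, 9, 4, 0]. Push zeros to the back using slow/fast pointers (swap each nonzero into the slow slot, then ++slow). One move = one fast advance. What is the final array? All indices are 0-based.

slow=0 fast=0: a[fast]=8≠0 swap→a[0]=8, slow++,fast++
slow=1 fast=1: a[fast]=0, fast++
slow=1 fast=2: a[fast]=6≠0 swap→a[1]=6, slow++,fast++
slow=2 fast=3: a[fast]=0, fast++
slow=2 fast=4: a[fast]=0, fast++
slow=2 fast=5: a[fast]=0, fast++
slow=2 fast=6: a[fast]=0, fast++
slow=2 fast=7: a[fast]=0, fast++
slow=2 fast=8: a[fast]=0, fast++
slow=2 fast=9: a[fast]=0, fast++
slow=2 fast=10: a[fast]=0, fast++
slow=2 fast=11: a[fast]=6≠0 swap→a[2]=6, slow++,fast++
slow=3 fast=12: a[fast]=0, fast++
slow=3 fast=13: a[fast]=0, fast++
slow=3 fast=14: a[fast]=9≠0 swap→a[3]=9, slow++,fast++
slow=4 fast=15: a[fast]=0, fast++
slow=4 fast=16: a[fast]=9≠0 swap→a[4]=9, slow++,fast++
slow=5 fast=17: a[fast]=4≠0 swap→a[5]=4, slow++,fast++
slow=6 fast=18: a[fast]=0, fast++

[8, 6, 6, 9, 9, 4, 0, 0, 0, 0, 0, 0, 0, 0, 0, 0, 0, 0, 0]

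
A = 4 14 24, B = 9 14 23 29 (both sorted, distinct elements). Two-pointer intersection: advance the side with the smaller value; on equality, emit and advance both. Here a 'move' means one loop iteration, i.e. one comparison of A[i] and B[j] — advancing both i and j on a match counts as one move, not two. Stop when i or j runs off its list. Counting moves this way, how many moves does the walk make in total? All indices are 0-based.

5 moves

i=0 j=0: 4<9, i++
i=1 j=0: 14>9, j++
i=1 j=1: 14==14 emit, i++,j++
i=2 j=2: 24>23, j++
i=2 j=3: 24<29, i++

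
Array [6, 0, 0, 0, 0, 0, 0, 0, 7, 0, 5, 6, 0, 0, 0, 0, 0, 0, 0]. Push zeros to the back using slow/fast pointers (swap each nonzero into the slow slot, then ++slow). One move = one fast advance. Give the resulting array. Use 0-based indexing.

(s=0,f=0) a[fast]=6≠0 swap→a[0]=6 → slow++,fast++
(s=1,f=1) a[fast]=0 → fast++
(s=1,f=2) a[fast]=0 → fast++
(s=1,f=3) a[fast]=0 → fast++
(s=1,f=4) a[fast]=0 → fast++
(s=1,f=5) a[fast]=0 → fast++
(s=1,f=6) a[fast]=0 → fast++
(s=1,f=7) a[fast]=0 → fast++
(s=1,f=8) a[fast]=7≠0 swap→a[1]=7 → slow++,fast++
(s=2,f=9) a[fast]=0 → fast++
(s=2,f=10) a[fast]=5≠0 swap→a[2]=5 → slow++,fast++
(s=3,f=11) a[fast]=6≠0 swap→a[3]=6 → slow++,fast++
(s=4,f=12) a[fast]=0 → fast++
(s=4,f=13) a[fast]=0 → fast++
(s=4,f=14) a[fast]=0 → fast++
(s=4,f=15) a[fast]=0 → fast++
(s=4,f=16) a[fast]=0 → fast++
(s=4,f=17) a[fast]=0 → fast++
(s=4,f=18) a[fast]=0 → fast++

[6, 7, 5, 6, 0, 0, 0, 0, 0, 0, 0, 0, 0, 0, 0, 0, 0, 0, 0]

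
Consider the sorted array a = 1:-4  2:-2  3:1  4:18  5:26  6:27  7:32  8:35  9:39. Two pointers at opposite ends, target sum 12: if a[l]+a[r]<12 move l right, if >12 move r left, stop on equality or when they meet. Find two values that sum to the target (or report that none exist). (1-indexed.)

no pair

l=1 r=9: -4+39=35 >12, r--
l=1 r=8: -4+35=31 >12, r--
l=1 r=7: -4+32=28 >12, r--
l=1 r=6: -4+27=23 >12, r--
l=1 r=5: -4+26=22 >12, r--
l=1 r=4: -4+18=14 >12, r--
l=1 r=3: -4+1=-3 <12, l++
l=2 r=3: -2+1=-1 <12, l++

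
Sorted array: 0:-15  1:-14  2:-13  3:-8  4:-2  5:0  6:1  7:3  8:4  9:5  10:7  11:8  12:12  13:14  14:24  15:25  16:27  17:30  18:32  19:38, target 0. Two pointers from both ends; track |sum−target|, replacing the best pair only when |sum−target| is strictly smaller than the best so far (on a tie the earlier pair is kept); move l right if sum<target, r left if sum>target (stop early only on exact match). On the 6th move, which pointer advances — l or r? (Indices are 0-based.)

l=0 r=19: -15+38=23 d=23 *, r--
l=0 r=18: -15+32=17 d=17 *, r--
l=0 r=17: -15+30=15 d=15 *, r--
l=0 r=16: -15+27=12 d=12 *, r--
l=0 r=15: -15+25=10 d=10 *, r--
l=0 r=14: -15+24=9 d=9 *, r--

r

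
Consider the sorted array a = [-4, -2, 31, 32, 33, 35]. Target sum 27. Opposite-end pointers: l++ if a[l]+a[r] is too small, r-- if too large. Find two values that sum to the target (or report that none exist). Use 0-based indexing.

l=0 r=5: -4+35=31 >27, r--
l=0 r=4: -4+33=29 >27, r--
l=0 r=3: -4+32=28 >27, r--
l=0 r=2: -4+31=27, found

(-4, 31)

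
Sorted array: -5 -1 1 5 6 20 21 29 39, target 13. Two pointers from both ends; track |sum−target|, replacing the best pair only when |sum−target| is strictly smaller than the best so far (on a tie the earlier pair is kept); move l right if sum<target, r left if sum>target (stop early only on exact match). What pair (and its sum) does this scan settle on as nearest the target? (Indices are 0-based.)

l=0 r=8: -5+39=34 d=21 *, r--
l=0 r=7: -5+29=24 d=11 *, r--
l=0 r=6: -5+21=16 d=3 *, r--
l=0 r=5: -5+20=15 d=2 *, r--
l=0 r=4: -5+6=1 d=12, l++
l=1 r=4: -1+6=5 d=8, l++
l=2 r=4: 1+6=7 d=6, l++
l=3 r=4: 5+6=11 d=2, l++

pair (-5, 20) with sum 15 (|Δ|=2)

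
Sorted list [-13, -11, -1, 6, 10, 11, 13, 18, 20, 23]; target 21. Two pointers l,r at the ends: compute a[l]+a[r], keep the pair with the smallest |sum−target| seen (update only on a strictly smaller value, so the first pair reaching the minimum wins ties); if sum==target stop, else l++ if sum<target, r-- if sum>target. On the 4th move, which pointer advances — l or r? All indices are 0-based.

[0,9] -13+23=10 d=11 * → l++
[1,9] -11+23=12 d=9 * → l++
[2,9] -1+23=22 d=1 * → r--
[2,8] -1+20=19 d=2 → l++

l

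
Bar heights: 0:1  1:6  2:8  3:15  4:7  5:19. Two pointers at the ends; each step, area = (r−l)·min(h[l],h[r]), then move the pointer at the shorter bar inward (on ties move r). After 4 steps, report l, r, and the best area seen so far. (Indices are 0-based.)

l=4, r=5, best area=30

l=0 r=5: min(1,19)*5=5 best=5 *, l++
l=1 r=5: min(6,19)*4=24 best=24 *, l++
l=2 r=5: min(8,19)*3=24 best=24, l++
l=3 r=5: min(15,19)*2=30 best=30 *, l++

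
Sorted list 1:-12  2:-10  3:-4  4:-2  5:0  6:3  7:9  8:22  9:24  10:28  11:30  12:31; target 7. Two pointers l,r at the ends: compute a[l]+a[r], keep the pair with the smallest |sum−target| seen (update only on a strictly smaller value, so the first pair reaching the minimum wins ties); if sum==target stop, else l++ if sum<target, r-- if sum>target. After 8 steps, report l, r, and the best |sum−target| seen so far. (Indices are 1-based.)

l=4, r=7, best |Δ|=2

[1,12] -12+31=19 d=12 * → r--
[1,11] -12+30=18 d=11 * → r--
[1,10] -12+28=16 d=9 * → r--
[1,9] -12+24=12 d=5 * → r--
[1,8] -12+22=10 d=3 * → r--
[1,7] -12+9=-3 d=10 → l++
[2,7] -10+9=-1 d=8 → l++
[3,7] -4+9=5 d=2 * → l++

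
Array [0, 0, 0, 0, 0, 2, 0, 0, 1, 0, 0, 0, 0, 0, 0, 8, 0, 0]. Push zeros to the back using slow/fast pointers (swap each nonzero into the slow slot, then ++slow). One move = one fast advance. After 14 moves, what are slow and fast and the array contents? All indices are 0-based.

(s=0,f=0) a[fast]=0 → fast++
(s=0,f=1) a[fast]=0 → fast++
(s=0,f=2) a[fast]=0 → fast++
(s=0,f=3) a[fast]=0 → fast++
(s=0,f=4) a[fast]=0 → fast++
(s=0,f=5) a[fast]=2≠0 swap→a[0]=2 → slow++,fast++
(s=1,f=6) a[fast]=0 → fast++
(s=1,f=7) a[fast]=0 → fast++
(s=1,f=8) a[fast]=1≠0 swap→a[1]=1 → slow++,fast++
(s=2,f=9) a[fast]=0 → fast++
(s=2,f=10) a[fast]=0 → fast++
(s=2,f=11) a[fast]=0 → fast++
(s=2,f=12) a[fast]=0 → fast++
(s=2,f=13) a[fast]=0 → fast++

slow=2, fast=14, a=[2, 1, 0, 0, 0, 0, 0, 0, 0, 0, 0, 0, 0, 0, 0, 8, 0, 0]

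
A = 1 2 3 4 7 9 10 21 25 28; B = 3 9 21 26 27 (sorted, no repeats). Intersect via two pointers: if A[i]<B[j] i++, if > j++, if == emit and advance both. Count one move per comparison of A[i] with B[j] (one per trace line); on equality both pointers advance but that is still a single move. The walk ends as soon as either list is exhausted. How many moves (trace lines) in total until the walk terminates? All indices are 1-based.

11 moves

i=1 j=1: 1<3, i++
i=2 j=1: 2<3, i++
i=3 j=1: 3==3 emit, i++,j++
i=4 j=2: 4<9, i++
i=5 j=2: 7<9, i++
i=6 j=2: 9==9 emit, i++,j++
i=7 j=3: 10<21, i++
i=8 j=3: 21==21 emit, i++,j++
i=9 j=4: 25<26, i++
i=10 j=4: 28>26, j++
i=10 j=5: 28>27, j++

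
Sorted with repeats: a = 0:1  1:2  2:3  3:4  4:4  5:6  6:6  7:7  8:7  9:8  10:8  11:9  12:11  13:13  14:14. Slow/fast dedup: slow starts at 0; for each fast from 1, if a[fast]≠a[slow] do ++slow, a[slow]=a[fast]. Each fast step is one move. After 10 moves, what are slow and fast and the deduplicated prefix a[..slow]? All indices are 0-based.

slow=0 fast=1: a[fast]=2≠a[slow]=1 write a[1]=2, slow++,fast++
slow=1 fast=2: a[fast]=3≠a[slow]=2 write a[2]=3, slow++,fast++
slow=2 fast=3: a[fast]=4≠a[slow]=3 write a[3]=4, slow++,fast++
slow=3 fast=4: a[fast]=4=a[slow] dup, fast++
slow=3 fast=5: a[fast]=6≠a[slow]=4 write a[4]=6, slow++,fast++
slow=4 fast=6: a[fast]=6=a[slow] dup, fast++
slow=4 fast=7: a[fast]=7≠a[slow]=6 write a[5]=7, slow++,fast++
slow=5 fast=8: a[fast]=7=a[slow] dup, fast++
slow=5 fast=9: a[fast]=8≠a[slow]=7 write a[6]=8, slow++,fast++
slow=6 fast=10: a[fast]=8=a[slow] dup, fast++

slow=6, fast=11, prefix=[1, 2, 3, 4, 6, 7, 8]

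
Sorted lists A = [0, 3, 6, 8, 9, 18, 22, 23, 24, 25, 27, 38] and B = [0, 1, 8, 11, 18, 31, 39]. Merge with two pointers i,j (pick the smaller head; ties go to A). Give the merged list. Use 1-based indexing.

i=1 j=1: A[i]=0<=B[j]=0 take 0, i++
i=2 j=1: A[i]=3>B[j]=0 take 0, j++
i=2 j=2: A[i]=3>B[j]=1 take 1, j++
i=2 j=3: A[i]=3<=B[j]=8 take 3, i++
i=3 j=3: A[i]=6<=B[j]=8 take 6, i++
i=4 j=3: A[i]=8<=B[j]=8 take 8, i++
i=5 j=3: A[i]=9>B[j]=8 take 8, j++
i=5 j=4: A[i]=9<=B[j]=11 take 9, i++
i=6 j=4: A[i]=18>B[j]=11 take 11, j++
i=6 j=5: A[i]=18<=B[j]=18 take 18, i++
i=7 j=5: A[i]=22>B[j]=18 take 18, j++
i=7 j=6: A[i]=22<=B[j]=31 take 22, i++
i=8 j=6: A[i]=23<=B[j]=31 take 23, i++
i=9 j=6: A[i]=24<=B[j]=31 take 24, i++
i=10 j=6: A[i]=25<=B[j]=31 take 25, i++
i=11 j=6: A[i]=27<=B[j]=31 take 27, i++
i=12 j=6: A[i]=38>B[j]=31 take 31, j++
i=12 j=7: A[i]=38<=B[j]=39 take 38, i++
i=13 j=7: A done, take B[j]=39, j++

[0, 0, 1, 3, 6, 8, 8, 9, 11, 18, 18, 22, 23, 24, 25, 27, 31, 38, 39]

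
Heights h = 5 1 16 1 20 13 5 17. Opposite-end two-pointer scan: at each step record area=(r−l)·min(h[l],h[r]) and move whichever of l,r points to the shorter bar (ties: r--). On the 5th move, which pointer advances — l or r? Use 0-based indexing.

l=0 r=7: min(5,17)*7=35 best=35 *, l++
l=1 r=7: min(1,17)*6=6 best=35, l++
l=2 r=7: min(16,17)*5=80 best=80 *, l++
l=3 r=7: min(1,17)*4=4 best=80, l++
l=4 r=7: min(20,17)*3=51 best=80, r--

r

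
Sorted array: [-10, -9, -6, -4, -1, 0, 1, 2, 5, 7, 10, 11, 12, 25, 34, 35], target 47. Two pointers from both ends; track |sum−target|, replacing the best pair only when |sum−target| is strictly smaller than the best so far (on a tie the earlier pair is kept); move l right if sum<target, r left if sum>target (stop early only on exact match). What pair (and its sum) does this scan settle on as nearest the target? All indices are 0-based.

pair (12, 35) with sum 47 (|Δ|=0)

[0,15] -10+35=25 d=22 * → l++
[1,15] -9+35=26 d=21 * → l++
[2,15] -6+35=29 d=18 * → l++
[3,15] -4+35=31 d=16 * → l++
[4,15] -1+35=34 d=13 * → l++
[5,15] 0+35=35 d=12 * → l++
[6,15] 1+35=36 d=11 * → l++
[7,15] 2+35=37 d=10 * → l++
[8,15] 5+35=40 d=7 * → l++
[9,15] 7+35=42 d=5 * → l++
[10,15] 10+35=45 d=2 * → l++
[11,15] 11+35=46 d=1 * → l++
[12,15] 12+35=47 d=0 * → stop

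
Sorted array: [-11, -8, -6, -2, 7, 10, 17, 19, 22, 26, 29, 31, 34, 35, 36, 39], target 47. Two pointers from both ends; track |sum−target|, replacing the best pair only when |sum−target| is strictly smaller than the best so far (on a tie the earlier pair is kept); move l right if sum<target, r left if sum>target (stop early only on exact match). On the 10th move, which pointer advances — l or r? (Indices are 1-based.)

r

l=1 r=16: -11+39=28 d=19 *, l++
l=2 r=16: -8+39=31 d=16 *, l++
l=3 r=16: -6+39=33 d=14 *, l++
l=4 r=16: -2+39=37 d=10 *, l++
l=5 r=16: 7+39=46 d=1 *, l++
l=6 r=16: 10+39=49 d=2, r--
l=6 r=15: 10+36=46 d=1, l++
l=7 r=15: 17+36=53 d=6, r--
l=7 r=14: 17+35=52 d=5, r--
l=7 r=13: 17+34=51 d=4, r--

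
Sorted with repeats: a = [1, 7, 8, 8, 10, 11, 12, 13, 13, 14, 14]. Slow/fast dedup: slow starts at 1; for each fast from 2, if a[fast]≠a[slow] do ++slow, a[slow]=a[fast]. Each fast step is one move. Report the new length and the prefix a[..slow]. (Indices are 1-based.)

length 8; prefix = [1, 7, 8, 10, 11, 12, 13, 14]

slow=1 fast=2: a[fast]=7≠a[slow]=1 write a[2]=7, slow++,fast++
slow=2 fast=3: a[fast]=8≠a[slow]=7 write a[3]=8, slow++,fast++
slow=3 fast=4: a[fast]=8=a[slow] dup, fast++
slow=3 fast=5: a[fast]=10≠a[slow]=8 write a[4]=10, slow++,fast++
slow=4 fast=6: a[fast]=11≠a[slow]=10 write a[5]=11, slow++,fast++
slow=5 fast=7: a[fast]=12≠a[slow]=11 write a[6]=12, slow++,fast++
slow=6 fast=8: a[fast]=13≠a[slow]=12 write a[7]=13, slow++,fast++
slow=7 fast=9: a[fast]=13=a[slow] dup, fast++
slow=7 fast=10: a[fast]=14≠a[slow]=13 write a[8]=14, slow++,fast++
slow=8 fast=11: a[fast]=14=a[slow] dup, fast++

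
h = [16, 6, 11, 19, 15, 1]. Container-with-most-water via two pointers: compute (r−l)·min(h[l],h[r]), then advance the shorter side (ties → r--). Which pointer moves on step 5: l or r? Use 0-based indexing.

l=0 r=5: min(16,1)*5=5 best=5 *, r--
l=0 r=4: min(16,15)*4=60 best=60 *, r--
l=0 r=3: min(16,19)*3=48 best=60, l++
l=1 r=3: min(6,19)*2=12 best=60, l++
l=2 r=3: min(11,19)*1=11 best=60, l++

l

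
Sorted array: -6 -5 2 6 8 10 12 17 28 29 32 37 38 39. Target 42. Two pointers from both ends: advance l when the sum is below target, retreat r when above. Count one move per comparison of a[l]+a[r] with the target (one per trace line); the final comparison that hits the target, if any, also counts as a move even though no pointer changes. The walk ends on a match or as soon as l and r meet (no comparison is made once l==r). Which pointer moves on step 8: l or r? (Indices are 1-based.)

l=1 r=14: -6+39=33 <42, l++
l=2 r=14: -5+39=34 <42, l++
l=3 r=14: 2+39=41 <42, l++
l=4 r=14: 6+39=45 >42, r--
l=4 r=13: 6+38=44 >42, r--
l=4 r=12: 6+37=43 >42, r--
l=4 r=11: 6+32=38 <42, l++
l=5 r=11: 8+32=40 <42, l++

l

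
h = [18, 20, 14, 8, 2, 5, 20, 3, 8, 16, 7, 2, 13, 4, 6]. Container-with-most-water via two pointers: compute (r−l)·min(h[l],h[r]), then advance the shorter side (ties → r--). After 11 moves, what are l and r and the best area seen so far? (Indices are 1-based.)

l=1 r=15: min(18,6)*14=84 best=84 *, r--
l=1 r=14: min(18,4)*13=52 best=84, r--
l=1 r=13: min(18,13)*12=156 best=156 *, r--
l=1 r=12: min(18,2)*11=22 best=156, r--
l=1 r=11: min(18,7)*10=70 best=156, r--
l=1 r=10: min(18,16)*9=144 best=156, r--
l=1 r=9: min(18,8)*8=64 best=156, r--
l=1 r=8: min(18,3)*7=21 best=156, r--
l=1 r=7: min(18,20)*6=108 best=156, l++
l=2 r=7: min(20,20)*5=100 best=156, r--
l=2 r=6: min(20,5)*4=20 best=156, r--

l=2, r=5, best area=156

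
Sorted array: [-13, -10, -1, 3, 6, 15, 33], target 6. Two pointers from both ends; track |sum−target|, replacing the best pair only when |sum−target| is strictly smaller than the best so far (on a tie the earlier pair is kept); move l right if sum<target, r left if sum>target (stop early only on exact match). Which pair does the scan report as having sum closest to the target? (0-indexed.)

pair (-10, 15) with sum 5 (|Δ|=1)

l=0 r=6: -13+33=20 d=14 *, r--
l=0 r=5: -13+15=2 d=4 *, l++
l=1 r=5: -10+15=5 d=1 *, l++
l=2 r=5: -1+15=14 d=8, r--
l=2 r=4: -1+6=5 d=1, l++
l=3 r=4: 3+6=9 d=3, r--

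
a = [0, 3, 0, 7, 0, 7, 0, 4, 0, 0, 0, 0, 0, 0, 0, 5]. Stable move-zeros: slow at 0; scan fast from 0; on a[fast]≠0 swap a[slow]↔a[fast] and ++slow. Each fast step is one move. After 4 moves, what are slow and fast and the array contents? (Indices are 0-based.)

slow=2, fast=4, a=[3, 7, 0, 0, 0, 7, 0, 4, 0, 0, 0, 0, 0, 0, 0, 5]

(s=0,f=0) a[fast]=0 → fast++
(s=0,f=1) a[fast]=3≠0 swap→a[0]=3 → slow++,fast++
(s=1,f=2) a[fast]=0 → fast++
(s=1,f=3) a[fast]=7≠0 swap→a[1]=7 → slow++,fast++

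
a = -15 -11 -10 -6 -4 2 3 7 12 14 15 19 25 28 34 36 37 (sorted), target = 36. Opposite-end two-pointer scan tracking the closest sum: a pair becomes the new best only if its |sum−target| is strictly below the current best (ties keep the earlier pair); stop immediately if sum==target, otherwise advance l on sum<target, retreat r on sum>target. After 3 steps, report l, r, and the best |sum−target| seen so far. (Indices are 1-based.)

l=1 r=17: -15+37=22 d=14 *, l++
l=2 r=17: -11+37=26 d=10 *, l++
l=3 r=17: -10+37=27 d=9 *, l++

l=4, r=17, best |Δ|=9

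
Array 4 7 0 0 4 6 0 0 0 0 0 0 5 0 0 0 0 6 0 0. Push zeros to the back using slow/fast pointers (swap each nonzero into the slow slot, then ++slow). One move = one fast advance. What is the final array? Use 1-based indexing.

[4, 7, 4, 6, 5, 6, 0, 0, 0, 0, 0, 0, 0, 0, 0, 0, 0, 0, 0, 0]

(s=1,f=1) a[fast]=4≠0 swap→a[1]=4 → slow++,fast++
(s=2,f=2) a[fast]=7≠0 swap→a[2]=7 → slow++,fast++
(s=3,f=3) a[fast]=0 → fast++
(s=3,f=4) a[fast]=0 → fast++
(s=3,f=5) a[fast]=4≠0 swap→a[3]=4 → slow++,fast++
(s=4,f=6) a[fast]=6≠0 swap→a[4]=6 → slow++,fast++
(s=5,f=7) a[fast]=0 → fast++
(s=5,f=8) a[fast]=0 → fast++
(s=5,f=9) a[fast]=0 → fast++
(s=5,f=10) a[fast]=0 → fast++
(s=5,f=11) a[fast]=0 → fast++
(s=5,f=12) a[fast]=0 → fast++
(s=5,f=13) a[fast]=5≠0 swap→a[5]=5 → slow++,fast++
(s=6,f=14) a[fast]=0 → fast++
(s=6,f=15) a[fast]=0 → fast++
(s=6,f=16) a[fast]=0 → fast++
(s=6,f=17) a[fast]=0 → fast++
(s=6,f=18) a[fast]=6≠0 swap→a[6]=6 → slow++,fast++
(s=7,f=19) a[fast]=0 → fast++
(s=7,f=20) a[fast]=0 → fast++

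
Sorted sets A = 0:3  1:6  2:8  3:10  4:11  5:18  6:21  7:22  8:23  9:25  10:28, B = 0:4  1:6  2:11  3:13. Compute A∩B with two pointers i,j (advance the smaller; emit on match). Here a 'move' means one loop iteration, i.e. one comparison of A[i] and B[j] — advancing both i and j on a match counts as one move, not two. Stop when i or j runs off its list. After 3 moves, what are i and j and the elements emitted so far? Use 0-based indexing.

[i=0,j=0] 3<4 → i++
[i=1,j=0] 6>4 → j++
[i=1,j=1] 6==6 emit → i++,j++

i=2, j=2, emitted=[6]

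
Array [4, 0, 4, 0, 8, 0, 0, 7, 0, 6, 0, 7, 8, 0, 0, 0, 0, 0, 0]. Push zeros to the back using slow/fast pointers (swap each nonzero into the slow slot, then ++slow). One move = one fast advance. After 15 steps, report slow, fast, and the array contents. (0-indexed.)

(s=0,f=0) a[fast]=4≠0 swap→a[0]=4 → slow++,fast++
(s=1,f=1) a[fast]=0 → fast++
(s=1,f=2) a[fast]=4≠0 swap→a[1]=4 → slow++,fast++
(s=2,f=3) a[fast]=0 → fast++
(s=2,f=4) a[fast]=8≠0 swap→a[2]=8 → slow++,fast++
(s=3,f=5) a[fast]=0 → fast++
(s=3,f=6) a[fast]=0 → fast++
(s=3,f=7) a[fast]=7≠0 swap→a[3]=7 → slow++,fast++
(s=4,f=8) a[fast]=0 → fast++
(s=4,f=9) a[fast]=6≠0 swap→a[4]=6 → slow++,fast++
(s=5,f=10) a[fast]=0 → fast++
(s=5,f=11) a[fast]=7≠0 swap→a[5]=7 → slow++,fast++
(s=6,f=12) a[fast]=8≠0 swap→a[6]=8 → slow++,fast++
(s=7,f=13) a[fast]=0 → fast++
(s=7,f=14) a[fast]=0 → fast++

slow=7, fast=15, a=[4, 4, 8, 7, 6, 7, 8, 0, 0, 0, 0, 0, 0, 0, 0, 0, 0, 0, 0]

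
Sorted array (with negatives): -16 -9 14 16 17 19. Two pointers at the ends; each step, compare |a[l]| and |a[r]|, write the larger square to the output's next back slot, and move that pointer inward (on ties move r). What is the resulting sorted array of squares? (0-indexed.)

[0,5] |-16|<=|19| out[5]=361 → r--
[0,4] |-16|<=|17| out[4]=289 → r--
[0,3] |-16|<=|16| out[3]=256 → r--
[0,2] |-16|>|14| out[2]=256 → l++
[1,2] |-9|<=|14| out[1]=196 → r--
[1,1] |-9|<=|-9| out[0]=81 → r--

[81, 196, 256, 256, 289, 361]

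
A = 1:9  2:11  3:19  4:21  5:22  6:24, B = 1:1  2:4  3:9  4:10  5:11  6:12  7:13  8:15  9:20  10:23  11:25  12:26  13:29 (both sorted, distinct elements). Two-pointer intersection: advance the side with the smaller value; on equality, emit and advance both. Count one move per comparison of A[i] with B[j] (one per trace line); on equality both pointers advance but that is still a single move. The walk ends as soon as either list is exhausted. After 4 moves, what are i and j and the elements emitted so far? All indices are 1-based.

i=2, j=5, emitted=[9]

[i=1,j=1] 9>1 → j++
[i=1,j=2] 9>4 → j++
[i=1,j=3] 9==9 emit → i++,j++
[i=2,j=4] 11>10 → j++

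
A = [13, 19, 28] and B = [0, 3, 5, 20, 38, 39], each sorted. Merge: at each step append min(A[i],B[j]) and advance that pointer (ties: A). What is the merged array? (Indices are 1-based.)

[0, 3, 5, 13, 19, 20, 28, 38, 39]

i=1 j=1: A[i]=13>B[j]=0 take 0, j++
i=1 j=2: A[i]=13>B[j]=3 take 3, j++
i=1 j=3: A[i]=13>B[j]=5 take 5, j++
i=1 j=4: A[i]=13<=B[j]=20 take 13, i++
i=2 j=4: A[i]=19<=B[j]=20 take 19, i++
i=3 j=4: A[i]=28>B[j]=20 take 20, j++
i=3 j=5: A[i]=28<=B[j]=38 take 28, i++
i=4 j=5: A done, take B[j]=38, j++
i=4 j=6: A done, take B[j]=39, j++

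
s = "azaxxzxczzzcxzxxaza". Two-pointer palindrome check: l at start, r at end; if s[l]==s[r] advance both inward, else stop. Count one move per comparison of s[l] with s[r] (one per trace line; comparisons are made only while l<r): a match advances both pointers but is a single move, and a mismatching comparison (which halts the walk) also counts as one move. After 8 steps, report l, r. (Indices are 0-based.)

l=0 r=18: 'a'=='a', l++,r--
l=1 r=17: 'z'=='z', l++,r--
l=2 r=16: 'a'=='a', l++,r--
l=3 r=15: 'x'=='x', l++,r--
l=4 r=14: 'x'=='x', l++,r--
l=5 r=13: 'z'=='z', l++,r--
l=6 r=12: 'x'=='x', l++,r--
l=7 r=11: 'c'=='c', l++,r--

l=8, r=10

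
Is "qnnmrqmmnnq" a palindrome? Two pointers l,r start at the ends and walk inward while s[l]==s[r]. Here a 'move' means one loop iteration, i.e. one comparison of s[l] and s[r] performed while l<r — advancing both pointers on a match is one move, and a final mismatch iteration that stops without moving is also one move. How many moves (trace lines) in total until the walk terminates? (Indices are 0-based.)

[0,10] 'q'=='q' → l++,r--
[1,9] 'n'=='n' → l++,r--
[2,8] 'n'=='n' → l++,r--
[3,7] 'm'=='m' → l++,r--
[4,6] 'r'!='m' → stop

5 moves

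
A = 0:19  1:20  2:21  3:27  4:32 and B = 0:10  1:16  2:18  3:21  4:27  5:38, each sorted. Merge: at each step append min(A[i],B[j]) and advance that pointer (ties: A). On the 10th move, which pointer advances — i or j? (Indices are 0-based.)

i

[i=0,j=0] A[i]=19>B[j]=10 take 10 → j++
[i=0,j=1] A[i]=19>B[j]=16 take 16 → j++
[i=0,j=2] A[i]=19>B[j]=18 take 18 → j++
[i=0,j=3] A[i]=19<=B[j]=21 take 19 → i++
[i=1,j=3] A[i]=20<=B[j]=21 take 20 → i++
[i=2,j=3] A[i]=21<=B[j]=21 take 21 → i++
[i=3,j=3] A[i]=27>B[j]=21 take 21 → j++
[i=3,j=4] A[i]=27<=B[j]=27 take 27 → i++
[i=4,j=4] A[i]=32>B[j]=27 take 27 → j++
[i=4,j=5] A[i]=32<=B[j]=38 take 32 → i++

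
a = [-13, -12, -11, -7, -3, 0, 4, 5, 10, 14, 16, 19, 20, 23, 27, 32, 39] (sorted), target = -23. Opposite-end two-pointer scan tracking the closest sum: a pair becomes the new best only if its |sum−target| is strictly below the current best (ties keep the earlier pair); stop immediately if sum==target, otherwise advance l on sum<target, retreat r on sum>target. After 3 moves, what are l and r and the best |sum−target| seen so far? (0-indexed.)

l=0, r=13, best |Δ|=37

l=0 r=16: -13+39=26 d=49 *, r--
l=0 r=15: -13+32=19 d=42 *, r--
l=0 r=14: -13+27=14 d=37 *, r--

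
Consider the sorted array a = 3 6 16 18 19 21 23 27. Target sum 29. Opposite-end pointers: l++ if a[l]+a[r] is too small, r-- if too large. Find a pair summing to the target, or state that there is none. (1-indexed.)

(6, 23)

l=1 r=8: 3+27=30 >29, r--
l=1 r=7: 3+23=26 <29, l++
l=2 r=7: 6+23=29, found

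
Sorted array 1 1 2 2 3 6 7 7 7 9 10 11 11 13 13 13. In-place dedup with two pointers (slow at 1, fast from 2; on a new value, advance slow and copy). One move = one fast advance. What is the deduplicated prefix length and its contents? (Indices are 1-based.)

(s=1,f=2) a[fast]=1=a[slow] dup → fast++
(s=1,f=3) a[fast]=2≠a[slow]=1 write a[2]=2 → slow++,fast++
(s=2,f=4) a[fast]=2=a[slow] dup → fast++
(s=2,f=5) a[fast]=3≠a[slow]=2 write a[3]=3 → slow++,fast++
(s=3,f=6) a[fast]=6≠a[slow]=3 write a[4]=6 → slow++,fast++
(s=4,f=7) a[fast]=7≠a[slow]=6 write a[5]=7 → slow++,fast++
(s=5,f=8) a[fast]=7=a[slow] dup → fast++
(s=5,f=9) a[fast]=7=a[slow] dup → fast++
(s=5,f=10) a[fast]=9≠a[slow]=7 write a[6]=9 → slow++,fast++
(s=6,f=11) a[fast]=10≠a[slow]=9 write a[7]=10 → slow++,fast++
(s=7,f=12) a[fast]=11≠a[slow]=10 write a[8]=11 → slow++,fast++
(s=8,f=13) a[fast]=11=a[slow] dup → fast++
(s=8,f=14) a[fast]=13≠a[slow]=11 write a[9]=13 → slow++,fast++
(s=9,f=15) a[fast]=13=a[slow] dup → fast++
(s=9,f=16) a[fast]=13=a[slow] dup → fast++

length 9; prefix = [1, 2, 3, 6, 7, 9, 10, 11, 13]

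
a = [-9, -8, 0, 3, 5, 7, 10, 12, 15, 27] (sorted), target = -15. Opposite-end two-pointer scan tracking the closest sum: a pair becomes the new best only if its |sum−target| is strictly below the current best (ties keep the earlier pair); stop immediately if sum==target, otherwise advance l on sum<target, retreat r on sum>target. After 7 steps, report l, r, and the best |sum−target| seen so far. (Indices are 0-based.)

l=0 r=9: -9+27=18 d=33 *, r--
l=0 r=8: -9+15=6 d=21 *, r--
l=0 r=7: -9+12=3 d=18 *, r--
l=0 r=6: -9+10=1 d=16 *, r--
l=0 r=5: -9+7=-2 d=13 *, r--
l=0 r=4: -9+5=-4 d=11 *, r--
l=0 r=3: -9+3=-6 d=9 *, r--

l=0, r=2, best |Δ|=9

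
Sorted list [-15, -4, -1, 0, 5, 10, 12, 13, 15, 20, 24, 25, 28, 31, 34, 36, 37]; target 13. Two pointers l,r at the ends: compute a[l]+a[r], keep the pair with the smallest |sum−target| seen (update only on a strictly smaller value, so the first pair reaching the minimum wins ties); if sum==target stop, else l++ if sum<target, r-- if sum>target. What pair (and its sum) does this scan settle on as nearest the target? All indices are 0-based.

[0,16] -15+37=22 d=9 * → r--
[0,15] -15+36=21 d=8 * → r--
[0,14] -15+34=19 d=6 * → r--
[0,13] -15+31=16 d=3 * → r--
[0,12] -15+28=13 d=0 * → stop

pair (-15, 28) with sum 13 (|Δ|=0)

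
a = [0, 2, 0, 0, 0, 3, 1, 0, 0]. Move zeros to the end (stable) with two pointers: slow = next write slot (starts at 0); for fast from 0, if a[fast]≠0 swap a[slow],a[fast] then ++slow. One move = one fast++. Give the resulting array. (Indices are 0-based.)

[2, 3, 1, 0, 0, 0, 0, 0, 0]

(s=0,f=0) a[fast]=0 → fast++
(s=0,f=1) a[fast]=2≠0 swap→a[0]=2 → slow++,fast++
(s=1,f=2) a[fast]=0 → fast++
(s=1,f=3) a[fast]=0 → fast++
(s=1,f=4) a[fast]=0 → fast++
(s=1,f=5) a[fast]=3≠0 swap→a[1]=3 → slow++,fast++
(s=2,f=6) a[fast]=1≠0 swap→a[2]=1 → slow++,fast++
(s=3,f=7) a[fast]=0 → fast++
(s=3,f=8) a[fast]=0 → fast++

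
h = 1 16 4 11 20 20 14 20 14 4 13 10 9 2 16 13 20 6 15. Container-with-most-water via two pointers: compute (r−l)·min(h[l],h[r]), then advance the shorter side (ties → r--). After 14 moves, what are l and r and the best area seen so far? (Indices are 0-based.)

l=4, r=8, best area=255

l=0 r=18: min(1,15)*18=18 best=18 *, l++
l=1 r=18: min(16,15)*17=255 best=255 *, r--
l=1 r=17: min(16,6)*16=96 best=255, r--
l=1 r=16: min(16,20)*15=240 best=255, l++
l=2 r=16: min(4,20)*14=56 best=255, l++
l=3 r=16: min(11,20)*13=143 best=255, l++
l=4 r=16: min(20,20)*12=240 best=255, r--
l=4 r=15: min(20,13)*11=143 best=255, r--
l=4 r=14: min(20,16)*10=160 best=255, r--
l=4 r=13: min(20,2)*9=18 best=255, r--
l=4 r=12: min(20,9)*8=72 best=255, r--
l=4 r=11: min(20,10)*7=70 best=255, r--
l=4 r=10: min(20,13)*6=78 best=255, r--
l=4 r=9: min(20,4)*5=20 best=255, r--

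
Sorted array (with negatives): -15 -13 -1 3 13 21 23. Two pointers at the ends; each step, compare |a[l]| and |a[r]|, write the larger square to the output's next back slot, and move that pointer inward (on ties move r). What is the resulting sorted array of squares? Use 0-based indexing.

[1, 9, 169, 169, 225, 441, 529]

l=0 r=6: |-15|<=|23| out[6]=529, r--
l=0 r=5: |-15|<=|21| out[5]=441, r--
l=0 r=4: |-15|>|13| out[4]=225, l++
l=1 r=4: |-13|<=|13| out[3]=169, r--
l=1 r=3: |-13|>|3| out[2]=169, l++
l=2 r=3: |-1|<=|3| out[1]=9, r--
l=2 r=2: |-1|<=|-1| out[0]=1, r--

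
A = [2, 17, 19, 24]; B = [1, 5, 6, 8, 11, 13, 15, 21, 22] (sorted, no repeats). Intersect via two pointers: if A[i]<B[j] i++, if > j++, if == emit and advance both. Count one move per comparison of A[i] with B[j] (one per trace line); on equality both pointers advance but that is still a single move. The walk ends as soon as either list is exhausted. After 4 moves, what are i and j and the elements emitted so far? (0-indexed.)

i=0 j=0: 2>1, j++
i=0 j=1: 2<5, i++
i=1 j=1: 17>5, j++
i=1 j=2: 17>6, j++

i=1, j=3, emitted=[]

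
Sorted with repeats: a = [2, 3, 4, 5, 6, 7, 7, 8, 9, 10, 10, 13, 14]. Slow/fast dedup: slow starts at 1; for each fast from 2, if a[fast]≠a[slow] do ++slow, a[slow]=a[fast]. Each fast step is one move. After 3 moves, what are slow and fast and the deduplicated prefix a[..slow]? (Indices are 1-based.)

slow=4, fast=5, prefix=[2, 3, 4, 5]

slow=1 fast=2: a[fast]=3≠a[slow]=2 write a[2]=3, slow++,fast++
slow=2 fast=3: a[fast]=4≠a[slow]=3 write a[3]=4, slow++,fast++
slow=3 fast=4: a[fast]=5≠a[slow]=4 write a[4]=5, slow++,fast++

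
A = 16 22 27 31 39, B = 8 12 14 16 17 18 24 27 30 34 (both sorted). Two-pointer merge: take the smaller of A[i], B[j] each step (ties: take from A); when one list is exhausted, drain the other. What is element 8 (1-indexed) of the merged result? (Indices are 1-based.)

merged[8] = 22

[i=1,j=1] A[i]=16>B[j]=8 take 8 → j++
[i=1,j=2] A[i]=16>B[j]=12 take 12 → j++
[i=1,j=3] A[i]=16>B[j]=14 take 14 → j++
[i=1,j=4] A[i]=16<=B[j]=16 take 16 → i++
[i=2,j=4] A[i]=22>B[j]=16 take 16 → j++
[i=2,j=5] A[i]=22>B[j]=17 take 17 → j++
[i=2,j=6] A[i]=22>B[j]=18 take 18 → j++
[i=2,j=7] A[i]=22<=B[j]=24 take 22 → i++
[i=3,j=7] A[i]=27>B[j]=24 take 24 → j++
[i=3,j=8] A[i]=27<=B[j]=27 take 27 → i++
[i=4,j=8] A[i]=31>B[j]=27 take 27 → j++
[i=4,j=9] A[i]=31>B[j]=30 take 30 → j++
[i=4,j=10] A[i]=31<=B[j]=34 take 31 → i++
[i=5,j=10] A[i]=39>B[j]=34 take 34 → j++
[i=5,j=11] B done, take A[i]=39 → i++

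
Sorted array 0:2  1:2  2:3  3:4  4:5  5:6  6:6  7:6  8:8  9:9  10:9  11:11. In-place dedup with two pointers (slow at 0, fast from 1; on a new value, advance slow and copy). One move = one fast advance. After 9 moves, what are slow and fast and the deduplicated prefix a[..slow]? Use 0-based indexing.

(s=0,f=1) a[fast]=2=a[slow] dup → fast++
(s=0,f=2) a[fast]=3≠a[slow]=2 write a[1]=3 → slow++,fast++
(s=1,f=3) a[fast]=4≠a[slow]=3 write a[2]=4 → slow++,fast++
(s=2,f=4) a[fast]=5≠a[slow]=4 write a[3]=5 → slow++,fast++
(s=3,f=5) a[fast]=6≠a[slow]=5 write a[4]=6 → slow++,fast++
(s=4,f=6) a[fast]=6=a[slow] dup → fast++
(s=4,f=7) a[fast]=6=a[slow] dup → fast++
(s=4,f=8) a[fast]=8≠a[slow]=6 write a[5]=8 → slow++,fast++
(s=5,f=9) a[fast]=9≠a[slow]=8 write a[6]=9 → slow++,fast++

slow=6, fast=10, prefix=[2, 3, 4, 5, 6, 8, 9]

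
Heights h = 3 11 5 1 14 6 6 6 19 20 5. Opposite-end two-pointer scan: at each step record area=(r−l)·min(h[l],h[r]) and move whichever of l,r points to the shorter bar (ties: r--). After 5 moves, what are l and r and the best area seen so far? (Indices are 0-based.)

[0,10] min(3,5)*10=30 best=30 * → l++
[1,10] min(11,5)*9=45 best=45 * → r--
[1,9] min(11,20)*8=88 best=88 * → l++
[2,9] min(5,20)*7=35 best=88 → l++
[3,9] min(1,20)*6=6 best=88 → l++

l=4, r=9, best area=88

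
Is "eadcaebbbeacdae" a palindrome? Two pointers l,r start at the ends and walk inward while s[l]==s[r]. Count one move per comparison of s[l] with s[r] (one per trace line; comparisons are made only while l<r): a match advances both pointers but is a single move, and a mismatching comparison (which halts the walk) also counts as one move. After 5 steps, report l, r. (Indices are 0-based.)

[0,14] 'e'=='e' → l++,r--
[1,13] 'a'=='a' → l++,r--
[2,12] 'd'=='d' → l++,r--
[3,11] 'c'=='c' → l++,r--
[4,10] 'a'=='a' → l++,r--

l=5, r=9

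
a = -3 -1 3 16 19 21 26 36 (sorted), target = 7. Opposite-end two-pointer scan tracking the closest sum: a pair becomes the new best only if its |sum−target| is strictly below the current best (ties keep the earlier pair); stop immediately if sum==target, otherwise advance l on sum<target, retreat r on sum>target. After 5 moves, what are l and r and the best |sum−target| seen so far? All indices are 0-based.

l=0, r=2, best |Δ|=6

l=0 r=7: -3+36=33 d=26 *, r--
l=0 r=6: -3+26=23 d=16 *, r--
l=0 r=5: -3+21=18 d=11 *, r--
l=0 r=4: -3+19=16 d=9 *, r--
l=0 r=3: -3+16=13 d=6 *, r--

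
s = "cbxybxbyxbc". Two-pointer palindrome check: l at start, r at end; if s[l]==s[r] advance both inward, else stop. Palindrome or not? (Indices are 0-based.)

[0,10] 'c'=='c' → l++,r--
[1,9] 'b'=='b' → l++,r--
[2,8] 'x'=='x' → l++,r--
[3,7] 'y'=='y' → l++,r--
[4,6] 'b'=='b' → l++,r--

palindrome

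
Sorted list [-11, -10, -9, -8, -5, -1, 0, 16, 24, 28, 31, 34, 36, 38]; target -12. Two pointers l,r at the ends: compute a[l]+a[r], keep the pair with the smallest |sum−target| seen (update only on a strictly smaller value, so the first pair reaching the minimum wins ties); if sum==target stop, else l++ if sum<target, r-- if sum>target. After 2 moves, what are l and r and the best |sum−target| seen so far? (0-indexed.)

[0,13] -11+38=27 d=39 * → r--
[0,12] -11+36=25 d=37 * → r--

l=0, r=11, best |Δ|=37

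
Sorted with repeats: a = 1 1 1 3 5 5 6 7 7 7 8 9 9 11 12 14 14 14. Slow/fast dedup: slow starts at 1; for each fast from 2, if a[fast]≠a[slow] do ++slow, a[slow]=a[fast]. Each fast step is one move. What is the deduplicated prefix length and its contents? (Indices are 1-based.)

length 10; prefix = [1, 3, 5, 6, 7, 8, 9, 11, 12, 14]

slow=1 fast=2: a[fast]=1=a[slow] dup, fast++
slow=1 fast=3: a[fast]=1=a[slow] dup, fast++
slow=1 fast=4: a[fast]=3≠a[slow]=1 write a[2]=3, slow++,fast++
slow=2 fast=5: a[fast]=5≠a[slow]=3 write a[3]=5, slow++,fast++
slow=3 fast=6: a[fast]=5=a[slow] dup, fast++
slow=3 fast=7: a[fast]=6≠a[slow]=5 write a[4]=6, slow++,fast++
slow=4 fast=8: a[fast]=7≠a[slow]=6 write a[5]=7, slow++,fast++
slow=5 fast=9: a[fast]=7=a[slow] dup, fast++
slow=5 fast=10: a[fast]=7=a[slow] dup, fast++
slow=5 fast=11: a[fast]=8≠a[slow]=7 write a[6]=8, slow++,fast++
slow=6 fast=12: a[fast]=9≠a[slow]=8 write a[7]=9, slow++,fast++
slow=7 fast=13: a[fast]=9=a[slow] dup, fast++
slow=7 fast=14: a[fast]=11≠a[slow]=9 write a[8]=11, slow++,fast++
slow=8 fast=15: a[fast]=12≠a[slow]=11 write a[9]=12, slow++,fast++
slow=9 fast=16: a[fast]=14≠a[slow]=12 write a[10]=14, slow++,fast++
slow=10 fast=17: a[fast]=14=a[slow] dup, fast++
slow=10 fast=18: a[fast]=14=a[slow] dup, fast++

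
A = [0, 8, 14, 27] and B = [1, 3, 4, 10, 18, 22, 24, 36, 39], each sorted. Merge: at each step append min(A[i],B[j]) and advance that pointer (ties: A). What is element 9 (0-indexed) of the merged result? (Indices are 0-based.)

merged[9] = 24

i=0 j=0: A[i]=0<=B[j]=1 take 0, i++
i=1 j=0: A[i]=8>B[j]=1 take 1, j++
i=1 j=1: A[i]=8>B[j]=3 take 3, j++
i=1 j=2: A[i]=8>B[j]=4 take 4, j++
i=1 j=3: A[i]=8<=B[j]=10 take 8, i++
i=2 j=3: A[i]=14>B[j]=10 take 10, j++
i=2 j=4: A[i]=14<=B[j]=18 take 14, i++
i=3 j=4: A[i]=27>B[j]=18 take 18, j++
i=3 j=5: A[i]=27>B[j]=22 take 22, j++
i=3 j=6: A[i]=27>B[j]=24 take 24, j++
i=3 j=7: A[i]=27<=B[j]=36 take 27, i++
i=4 j=7: A done, take B[j]=36, j++
i=4 j=8: A done, take B[j]=39, j++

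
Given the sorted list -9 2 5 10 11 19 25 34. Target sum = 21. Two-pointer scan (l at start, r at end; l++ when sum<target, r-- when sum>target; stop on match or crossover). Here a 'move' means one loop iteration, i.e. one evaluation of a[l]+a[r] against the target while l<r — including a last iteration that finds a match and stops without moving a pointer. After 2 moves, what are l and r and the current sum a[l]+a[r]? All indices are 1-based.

[1,8] -9+34=25 >21 → r--
[1,7] -9+25=16 <21 → l++

l=2, r=7, sum=27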